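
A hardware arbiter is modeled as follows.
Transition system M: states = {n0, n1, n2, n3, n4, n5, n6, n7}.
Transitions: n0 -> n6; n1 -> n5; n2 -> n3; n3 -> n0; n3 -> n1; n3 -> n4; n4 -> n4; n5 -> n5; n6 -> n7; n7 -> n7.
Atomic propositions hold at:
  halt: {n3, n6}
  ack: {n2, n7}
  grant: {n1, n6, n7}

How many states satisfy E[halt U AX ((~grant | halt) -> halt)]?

5

Sat(~grant) = {n0, n2, n3, n4, n5}
Sat(~grant | halt) = {n0, n2, n3, n4, n5, n6}
Sat((~grant | halt) -> halt) = {n1, n3, n6, n7}
Sat(AX ((~grant | halt) -> halt)) = {s : every successor in {n1, n3, n6, n7}} = {n0, n2, n6, n7}
E[halt U AX ((~grant | halt) -> halt)]: least fixpoint, start Z0 = Sat(AX ((~grant | halt) -> halt)) = {n0, n2, n6, n7}, add states in Sat(halt) with some successor in Z. Z1 = {n0, n2, n3, n6, n7}; fixed.
Sat(E[halt U AX ((~grant | halt) -> halt)]) = {n0, n2, n3, n6, n7}
|Sat(E[halt U AX ((~grant | halt) -> halt)])| = |{n0, n2, n3, n6, n7}| = 5.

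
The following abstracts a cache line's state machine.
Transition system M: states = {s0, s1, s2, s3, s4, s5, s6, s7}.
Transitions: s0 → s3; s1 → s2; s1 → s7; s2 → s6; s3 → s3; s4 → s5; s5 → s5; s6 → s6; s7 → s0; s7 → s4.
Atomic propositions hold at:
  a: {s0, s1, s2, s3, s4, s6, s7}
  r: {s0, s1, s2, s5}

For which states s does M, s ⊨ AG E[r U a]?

{s0, s2, s3, s6}

E[r U a]: least fixpoint, start Z0 = Sat(a) = {s0, s1, s2, s3, s4, s6, s7}, add states in Sat(r) with some successor in Z. Already a fixed point.
Sat(E[r U a]) = {s0, s1, s2, s3, s4, s6, s7}
AG E[r U a]: greatest fixpoint, start Z0 = {s0, s1, s2, s3, s4, s6, s7}, keep only states in Sat with every successor in Z. Z1 = {s0, s1, s2, s3, s6, s7}; Z2 = {s0, s1, s2, s3, s6}; Z3 = {s0, s2, s3, s6}; fixed.
Sat(AG E[r U a]) = {s0, s2, s3, s6}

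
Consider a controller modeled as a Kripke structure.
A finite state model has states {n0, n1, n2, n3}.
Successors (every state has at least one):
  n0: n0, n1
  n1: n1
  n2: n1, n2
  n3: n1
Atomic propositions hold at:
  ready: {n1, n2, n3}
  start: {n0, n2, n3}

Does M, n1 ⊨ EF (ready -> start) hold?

No

Sat(ready -> start) = {n0, n2, n3}
EF (ready -> start): least fixpoint, start Z0 = {n0, n2, n3}, add states with some successor in Z. Already a fixed point.
Sat(EF (ready -> start)) = {n0, n2, n3}
n1 ∉ Sat(EF (ready -> start)) = {n0, n2, n3}, so the formula does not hold at n1.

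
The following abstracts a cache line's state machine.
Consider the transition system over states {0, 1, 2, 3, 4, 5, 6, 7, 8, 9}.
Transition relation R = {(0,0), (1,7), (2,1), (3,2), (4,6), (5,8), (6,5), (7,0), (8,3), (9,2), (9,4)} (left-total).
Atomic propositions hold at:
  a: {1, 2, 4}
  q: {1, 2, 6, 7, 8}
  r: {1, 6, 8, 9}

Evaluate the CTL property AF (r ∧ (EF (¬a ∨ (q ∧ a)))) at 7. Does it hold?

No

Sat(¬a) = {0, 3, 5, 6, 7, 8, 9}
Sat(q ∧ a) = {1, 2}
Sat(¬a ∨ (q ∧ a)) = {0, 1, 2, 3, 5, 6, 7, 8, 9}
EF (¬a ∨ (q ∧ a)): least fixpoint, start Z0 = {0, 1, 2, 3, 5, 6, 7, 8, 9}, add states with some successor in Z. Z1 = {0, 1, 2, 3, 4, 5, 6, 7, 8, 9}; fixed.
Sat(EF (¬a ∨ (q ∧ a))) = {0, 1, 2, 3, 4, 5, 6, 7, 8, 9}
Sat(r ∧ (EF (¬a ∨ (q ∧ a)))) = {1, 6, 8, 9}
AF (r ∧ (EF (¬a ∨ (q ∧ a)))): least fixpoint, start Z0 = {1, 6, 8, 9}, add states with every successor in Z. Z1 = {1, 2, 4, 5, 6, 8, 9}; Z2 = {1, 2, 3, 4, 5, 6, 8, 9}; fixed.
Sat(AF (r ∧ (EF (¬a ∨ (q ∧ a))))) = {1, 2, 3, 4, 5, 6, 8, 9}
7 ∉ Sat(AF (r ∧ (EF (¬a ∨ (q ∧ a))))) = {1, 2, 3, 4, 5, 6, 8, 9}, so the formula does not hold at 7.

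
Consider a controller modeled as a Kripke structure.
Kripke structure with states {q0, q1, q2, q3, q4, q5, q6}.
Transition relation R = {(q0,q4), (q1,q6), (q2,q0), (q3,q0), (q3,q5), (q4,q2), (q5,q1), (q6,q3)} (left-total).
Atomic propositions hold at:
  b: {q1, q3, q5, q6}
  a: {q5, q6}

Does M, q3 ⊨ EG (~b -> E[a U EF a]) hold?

Yes

Sat(~b) = {q0, q2, q4}
EF a: least fixpoint, start Z0 = {q5, q6}, add states with some successor in Z. Z1 = {q1, q3, q5, q6}; fixed.
Sat(EF a) = {q1, q3, q5, q6}
E[a U EF a]: least fixpoint, start Z0 = Sat(EF a) = {q1, q3, q5, q6}, add states in Sat(a) with some successor in Z. Already a fixed point.
Sat(E[a U EF a]) = {q1, q3, q5, q6}
Sat(~b -> E[a U EF a]) = {q1, q3, q5, q6}
EG (~b -> E[a U EF a]): greatest fixpoint, start Z0 = {q1, q3, q5, q6}, keep only states in Sat with some successor in Z. Already a fixed point.
Sat(EG (~b -> E[a U EF a])) = {q1, q3, q5, q6}
q3 ∈ Sat(EG (~b -> E[a U EF a])) = {q1, q3, q5, q6}, so the formula holds at q3.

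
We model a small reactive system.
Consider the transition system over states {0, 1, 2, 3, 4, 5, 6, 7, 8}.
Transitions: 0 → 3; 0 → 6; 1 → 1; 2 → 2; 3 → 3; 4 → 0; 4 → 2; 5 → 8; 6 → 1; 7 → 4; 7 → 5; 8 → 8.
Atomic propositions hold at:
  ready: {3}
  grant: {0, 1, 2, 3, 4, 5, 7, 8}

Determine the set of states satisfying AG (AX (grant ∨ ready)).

{1, 2, 3, 5, 6, 8}

Sat(grant ∨ ready) = {0, 1, 2, 3, 4, 5, 7, 8}
Sat(AX (grant ∨ ready)) = {s : every successor in {0, 1, 2, 3, 4, 5, 7, 8}} = {1, 2, 3, 4, 5, 6, 7, 8}
AG (AX (grant ∨ ready)): greatest fixpoint, start Z0 = {1, 2, 3, 4, 5, 6, 7, 8}, keep only states in Sat with every successor in Z. Z1 = {1, 2, 3, 5, 6, 7, 8}; Z2 = {1, 2, 3, 5, 6, 8}; fixed.
Sat(AG (AX (grant ∨ ready))) = {1, 2, 3, 5, 6, 8}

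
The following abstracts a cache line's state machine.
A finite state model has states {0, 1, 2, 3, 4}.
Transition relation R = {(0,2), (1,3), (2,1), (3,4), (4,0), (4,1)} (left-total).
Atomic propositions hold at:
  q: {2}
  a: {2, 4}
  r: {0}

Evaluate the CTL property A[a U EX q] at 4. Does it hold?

Sat(EX q) = {s : some successor in {2}} = {0}
A[a U EX q]: least fixpoint, start Z0 = Sat(EX q) = {0}, add states in Sat(a) with every successor in Z. Already a fixed point.
Sat(A[a U EX q]) = {0}
4 ∉ Sat(A[a U EX q]) = {0}, so the formula does not hold at 4.

No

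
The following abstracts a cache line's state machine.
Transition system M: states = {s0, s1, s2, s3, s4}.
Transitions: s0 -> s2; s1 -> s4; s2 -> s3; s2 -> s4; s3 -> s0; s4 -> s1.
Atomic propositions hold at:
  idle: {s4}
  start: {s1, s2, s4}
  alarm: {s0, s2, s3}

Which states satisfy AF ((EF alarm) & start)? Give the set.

{s0, s2, s3}

EF alarm: least fixpoint, start Z0 = {s0, s2, s3}, add states with some successor in Z. Already a fixed point.
Sat(EF alarm) = {s0, s2, s3}
Sat((EF alarm) & start) = {s2}
AF ((EF alarm) & start): least fixpoint, start Z0 = {s2}, add states with every successor in Z. Z1 = {s0, s2}; Z2 = {s0, s2, s3}; fixed.
Sat(AF ((EF alarm) & start)) = {s0, s2, s3}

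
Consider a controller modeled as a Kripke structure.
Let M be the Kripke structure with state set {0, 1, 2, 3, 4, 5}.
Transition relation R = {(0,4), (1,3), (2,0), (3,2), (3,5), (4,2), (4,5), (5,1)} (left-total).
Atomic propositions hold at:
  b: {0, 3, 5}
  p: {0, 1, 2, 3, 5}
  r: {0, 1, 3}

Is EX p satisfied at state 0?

Sat(EX p) = {s : some successor in {0, 1, 2, 3, 5}} = {1, 2, 3, 4, 5}
0 ∉ Sat(EX p) = {1, 2, 3, 4, 5}, so the formula does not hold at 0.

No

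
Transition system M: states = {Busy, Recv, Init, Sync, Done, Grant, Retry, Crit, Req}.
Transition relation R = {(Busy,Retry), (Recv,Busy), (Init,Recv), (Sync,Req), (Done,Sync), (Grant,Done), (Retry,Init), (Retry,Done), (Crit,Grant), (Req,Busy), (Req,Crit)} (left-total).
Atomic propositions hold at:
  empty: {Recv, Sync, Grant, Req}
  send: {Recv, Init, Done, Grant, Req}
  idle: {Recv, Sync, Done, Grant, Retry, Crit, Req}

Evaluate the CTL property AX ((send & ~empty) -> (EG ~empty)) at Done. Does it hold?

Yes

Sat(~empty) = {Busy, Init, Done, Retry, Crit}
Sat(send & ~empty) = {Init, Done}
EG ~empty: greatest fixpoint, start Z0 = {Busy, Init, Done, Retry, Crit}, keep only states in Sat with some successor in Z. Z1 = {Busy, Retry}; Z2 = {Busy}; Z3 = ∅; fixed.
Sat(EG ~empty) = ∅
Sat((send & ~empty) -> (EG ~empty)) = {Busy, Recv, Sync, Grant, Retry, Crit, Req}
Sat(AX ((send & ~empty) -> (EG ~empty))) = {s : every successor in {Busy, Recv, Sync, Grant, Retry, Crit, Req}} = {Busy, Recv, Init, Sync, Done, Crit, Req}
Done ∈ Sat(AX ((send & ~empty) -> (EG ~empty))) = {Busy, Recv, Init, Sync, Done, Crit, Req}, so the formula holds at Done.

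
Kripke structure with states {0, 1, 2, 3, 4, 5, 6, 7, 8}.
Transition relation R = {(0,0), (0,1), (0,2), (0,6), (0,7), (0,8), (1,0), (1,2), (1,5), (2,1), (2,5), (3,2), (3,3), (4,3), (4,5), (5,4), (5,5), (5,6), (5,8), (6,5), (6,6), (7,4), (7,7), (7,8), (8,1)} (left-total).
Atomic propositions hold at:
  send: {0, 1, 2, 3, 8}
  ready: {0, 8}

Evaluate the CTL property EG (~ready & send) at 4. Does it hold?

No

Sat(~ready) = {1, 2, 3, 4, 5, 6, 7}
Sat(~ready & send) = {1, 2, 3}
EG (~ready & send): greatest fixpoint, start Z0 = {1, 2, 3}, keep only states in Sat with some successor in Z. Already a fixed point.
Sat(EG (~ready & send)) = {1, 2, 3}
4 ∉ Sat(EG (~ready & send)) = {1, 2, 3}, so the formula does not hold at 4.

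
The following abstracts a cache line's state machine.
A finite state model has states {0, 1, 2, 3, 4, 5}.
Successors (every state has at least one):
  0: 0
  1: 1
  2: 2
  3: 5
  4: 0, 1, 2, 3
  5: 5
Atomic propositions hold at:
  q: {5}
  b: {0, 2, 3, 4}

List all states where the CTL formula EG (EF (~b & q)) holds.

Sat(~b) = {1, 5}
Sat(~b & q) = {5}
EF (~b & q): least fixpoint, start Z0 = {5}, add states with some successor in Z. Z1 = {3, 5}; Z2 = {3, 4, 5}; fixed.
Sat(EF (~b & q)) = {3, 4, 5}
EG (EF (~b & q)): greatest fixpoint, start Z0 = {3, 4, 5}, keep only states in Sat with some successor in Z. Already a fixed point.
Sat(EG (EF (~b & q))) = {3, 4, 5}

{3, 4, 5}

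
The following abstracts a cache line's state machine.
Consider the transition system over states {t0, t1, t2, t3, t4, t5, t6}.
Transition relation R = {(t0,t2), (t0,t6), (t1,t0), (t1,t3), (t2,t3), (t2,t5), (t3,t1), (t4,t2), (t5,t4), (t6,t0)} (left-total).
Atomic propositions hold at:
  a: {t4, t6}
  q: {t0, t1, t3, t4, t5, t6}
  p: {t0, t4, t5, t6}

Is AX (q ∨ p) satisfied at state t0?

No

Sat(q ∨ p) = {t0, t1, t3, t4, t5, t6}
Sat(AX (q ∨ p)) = {s : every successor in {t0, t1, t3, t4, t5, t6}} = {t1, t2, t3, t5, t6}
t0 ∉ Sat(AX (q ∨ p)) = {t1, t2, t3, t5, t6}, so the formula does not hold at t0.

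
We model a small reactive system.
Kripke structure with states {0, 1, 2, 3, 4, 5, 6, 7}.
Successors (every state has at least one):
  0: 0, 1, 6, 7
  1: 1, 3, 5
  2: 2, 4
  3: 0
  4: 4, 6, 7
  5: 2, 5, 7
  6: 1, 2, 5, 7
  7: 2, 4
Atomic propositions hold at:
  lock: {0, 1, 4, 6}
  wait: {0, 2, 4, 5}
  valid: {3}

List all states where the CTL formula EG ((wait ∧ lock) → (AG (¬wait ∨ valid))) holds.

{1, 2, 5, 6, 7}

Sat(wait ∧ lock) = {0, 4}
Sat(¬wait) = {1, 3, 6, 7}
Sat(¬wait ∨ valid) = {1, 3, 6, 7}
AG (¬wait ∨ valid): greatest fixpoint, start Z0 = {1, 3, 6, 7}, keep only states in Sat with every successor in Z. Z1 = ∅; fixed.
Sat(AG (¬wait ∨ valid)) = ∅
Sat((wait ∧ lock) → (AG (¬wait ∨ valid))) = {1, 2, 3, 5, 6, 7}
EG ((wait ∧ lock) → (AG (¬wait ∨ valid))): greatest fixpoint, start Z0 = {1, 2, 3, 5, 6, 7}, keep only states in Sat with some successor in Z. Z1 = {1, 2, 5, 6, 7}; fixed.
Sat(EG ((wait ∧ lock) → (AG (¬wait ∨ valid)))) = {1, 2, 5, 6, 7}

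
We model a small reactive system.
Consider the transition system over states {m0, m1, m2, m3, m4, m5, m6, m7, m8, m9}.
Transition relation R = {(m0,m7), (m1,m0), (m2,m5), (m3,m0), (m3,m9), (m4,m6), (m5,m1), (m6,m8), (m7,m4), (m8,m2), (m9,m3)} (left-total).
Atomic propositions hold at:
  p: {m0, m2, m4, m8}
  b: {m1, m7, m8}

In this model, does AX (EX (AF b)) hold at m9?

Yes

AF b: least fixpoint, start Z0 = {m1, m7, m8}, add states with every successor in Z. Z1 = {m0, m1, m5, m6, m7, m8}; Z2 = {m0, m1, m2, m4, m5, m6, m7, m8}; fixed.
Sat(AF b) = {m0, m1, m2, m4, m5, m6, m7, m8}
Sat(EX (AF b)) = {s : some successor in {m0, m1, m2, m4, m5, m6, m7, m8}} = {m0, m1, m2, m3, m4, m5, m6, m7, m8}
Sat(AX (EX (AF b))) = {s : every successor in {m0, m1, m2, m3, m4, m5, m6, m7, m8}} = {m0, m1, m2, m4, m5, m6, m7, m8, m9}
m9 ∈ Sat(AX (EX (AF b))) = {m0, m1, m2, m4, m5, m6, m7, m8, m9}, so the formula holds at m9.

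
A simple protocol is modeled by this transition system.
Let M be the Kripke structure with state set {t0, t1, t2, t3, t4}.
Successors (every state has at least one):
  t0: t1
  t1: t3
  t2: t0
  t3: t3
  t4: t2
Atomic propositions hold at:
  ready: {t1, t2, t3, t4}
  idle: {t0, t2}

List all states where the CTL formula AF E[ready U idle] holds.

{t0, t2, t4}

E[ready U idle]: least fixpoint, start Z0 = Sat(idle) = {t0, t2}, add states in Sat(ready) with some successor in Z. Z1 = {t0, t2, t4}; fixed.
Sat(E[ready U idle]) = {t0, t2, t4}
AF E[ready U idle]: least fixpoint, start Z0 = {t0, t2, t4}, add states with every successor in Z. Already a fixed point.
Sat(AF E[ready U idle]) = {t0, t2, t4}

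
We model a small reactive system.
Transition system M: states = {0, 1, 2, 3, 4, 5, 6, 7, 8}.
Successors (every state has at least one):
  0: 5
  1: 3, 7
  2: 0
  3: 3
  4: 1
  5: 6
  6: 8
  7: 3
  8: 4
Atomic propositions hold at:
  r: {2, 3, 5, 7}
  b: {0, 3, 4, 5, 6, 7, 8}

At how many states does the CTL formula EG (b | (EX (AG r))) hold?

AG r: greatest fixpoint, start Z0 = {2, 3, 5, 7}, keep only states in Sat with every successor in Z. Z1 = {3, 7}; fixed.
Sat(AG r) = {3, 7}
Sat(EX (AG r)) = {s : some successor in {3, 7}} = {1, 3, 7}
Sat(b | (EX (AG r))) = {0, 1, 3, 4, 5, 6, 7, 8}
EG (b | (EX (AG r))): greatest fixpoint, start Z0 = {0, 1, 3, 4, 5, 6, 7, 8}, keep only states in Sat with some successor in Z. Already a fixed point.
Sat(EG (b | (EX (AG r)))) = {0, 1, 3, 4, 5, 6, 7, 8}
|Sat(EG (b | (EX (AG r))))| = |{0, 1, 3, 4, 5, 6, 7, 8}| = 8.

8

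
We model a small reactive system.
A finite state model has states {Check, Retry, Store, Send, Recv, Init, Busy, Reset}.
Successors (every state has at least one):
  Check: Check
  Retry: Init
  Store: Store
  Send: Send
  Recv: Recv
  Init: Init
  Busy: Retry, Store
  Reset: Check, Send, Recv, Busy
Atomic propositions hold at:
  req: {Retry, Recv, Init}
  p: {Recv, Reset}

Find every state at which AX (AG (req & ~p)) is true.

{Retry, Init}

Sat(~p) = {Check, Retry, Store, Send, Init, Busy}
Sat(req & ~p) = {Retry, Init}
AG (req & ~p): greatest fixpoint, start Z0 = {Retry, Init}, keep only states in Sat with every successor in Z. Already a fixed point.
Sat(AG (req & ~p)) = {Retry, Init}
Sat(AX (AG (req & ~p))) = {s : every successor in {Retry, Init}} = {Retry, Init}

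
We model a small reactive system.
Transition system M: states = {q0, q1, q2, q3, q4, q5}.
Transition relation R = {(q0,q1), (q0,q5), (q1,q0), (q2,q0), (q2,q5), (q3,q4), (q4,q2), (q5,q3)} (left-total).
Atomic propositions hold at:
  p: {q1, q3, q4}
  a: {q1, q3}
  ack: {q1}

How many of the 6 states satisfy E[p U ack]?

E[p U ack]: least fixpoint, start Z0 = Sat(ack) = {q1}, add states in Sat(p) with some successor in Z. Already a fixed point.
Sat(E[p U ack]) = {q1}
|Sat(E[p U ack])| = |{q1}| = 1.

1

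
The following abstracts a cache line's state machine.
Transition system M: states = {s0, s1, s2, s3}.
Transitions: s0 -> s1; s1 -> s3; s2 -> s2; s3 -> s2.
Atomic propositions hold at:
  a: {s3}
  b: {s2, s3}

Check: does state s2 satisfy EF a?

No

EF a: least fixpoint, start Z0 = {s3}, add states with some successor in Z. Z1 = {s1, s3}; Z2 = {s0, s1, s3}; fixed.
Sat(EF a) = {s0, s1, s3}
s2 ∉ Sat(EF a) = {s0, s1, s3}, so the formula does not hold at s2.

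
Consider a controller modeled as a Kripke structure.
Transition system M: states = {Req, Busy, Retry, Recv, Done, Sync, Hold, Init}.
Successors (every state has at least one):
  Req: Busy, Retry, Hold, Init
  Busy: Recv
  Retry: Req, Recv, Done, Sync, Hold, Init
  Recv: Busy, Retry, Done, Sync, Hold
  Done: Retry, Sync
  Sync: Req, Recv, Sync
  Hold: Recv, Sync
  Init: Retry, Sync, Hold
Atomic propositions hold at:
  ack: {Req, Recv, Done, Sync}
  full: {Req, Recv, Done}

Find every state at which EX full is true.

{Busy, Retry, Recv, Sync, Hold}

Sat(EX full) = {s : some successor in {Req, Recv, Done}} = {Busy, Retry, Recv, Sync, Hold}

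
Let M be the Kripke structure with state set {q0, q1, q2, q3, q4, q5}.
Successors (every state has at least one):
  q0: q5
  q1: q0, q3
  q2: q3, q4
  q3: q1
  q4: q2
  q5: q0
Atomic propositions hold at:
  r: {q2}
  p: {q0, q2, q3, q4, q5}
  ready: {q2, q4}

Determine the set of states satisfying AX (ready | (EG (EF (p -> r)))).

{q2, q3, q4}

Sat(p -> r) = {q1, q2}
EF (p -> r): least fixpoint, start Z0 = {q1, q2}, add states with some successor in Z. Z1 = {q1, q2, q3, q4}; fixed.
Sat(EF (p -> r)) = {q1, q2, q3, q4}
EG (EF (p -> r)): greatest fixpoint, start Z0 = {q1, q2, q3, q4}, keep only states in Sat with some successor in Z. Already a fixed point.
Sat(EG (EF (p -> r))) = {q1, q2, q3, q4}
Sat(ready | (EG (EF (p -> r)))) = {q1, q2, q3, q4}
Sat(AX (ready | (EG (EF (p -> r))))) = {s : every successor in {q1, q2, q3, q4}} = {q2, q3, q4}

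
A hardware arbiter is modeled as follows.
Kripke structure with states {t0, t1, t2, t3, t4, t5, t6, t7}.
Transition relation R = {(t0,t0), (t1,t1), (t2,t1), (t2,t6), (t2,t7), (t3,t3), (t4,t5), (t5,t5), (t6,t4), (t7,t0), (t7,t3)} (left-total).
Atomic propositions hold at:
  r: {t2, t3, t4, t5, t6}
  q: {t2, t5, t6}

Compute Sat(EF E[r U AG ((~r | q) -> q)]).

{t2, t3, t4, t5, t6, t7}

Sat(~r) = {t0, t1, t7}
Sat(~r | q) = {t0, t1, t2, t5, t6, t7}
Sat((~r | q) -> q) = {t2, t3, t4, t5, t6}
AG ((~r | q) -> q): greatest fixpoint, start Z0 = {t2, t3, t4, t5, t6}, keep only states in Sat with every successor in Z. Z1 = {t3, t4, t5, t6}; fixed.
Sat(AG ((~r | q) -> q)) = {t3, t4, t5, t6}
E[r U AG ((~r | q) -> q)]: least fixpoint, start Z0 = Sat(AG ((~r | q) -> q)) = {t3, t4, t5, t6}, add states in Sat(r) with some successor in Z. Z1 = {t2, t3, t4, t5, t6}; fixed.
Sat(E[r U AG ((~r | q) -> q)]) = {t2, t3, t4, t5, t6}
EF E[r U AG ((~r | q) -> q)]: least fixpoint, start Z0 = {t2, t3, t4, t5, t6}, add states with some successor in Z. Z1 = {t2, t3, t4, t5, t6, t7}; fixed.
Sat(EF E[r U AG ((~r | q) -> q)]) = {t2, t3, t4, t5, t6, t7}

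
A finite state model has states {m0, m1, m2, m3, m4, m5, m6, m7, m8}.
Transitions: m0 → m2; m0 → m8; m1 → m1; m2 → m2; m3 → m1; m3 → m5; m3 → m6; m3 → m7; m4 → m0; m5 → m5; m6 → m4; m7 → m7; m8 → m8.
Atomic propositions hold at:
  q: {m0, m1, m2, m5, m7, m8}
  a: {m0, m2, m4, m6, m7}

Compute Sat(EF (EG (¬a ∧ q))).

Sat(¬a) = {m1, m3, m5, m8}
Sat(¬a ∧ q) = {m1, m5, m8}
EG (¬a ∧ q): greatest fixpoint, start Z0 = {m1, m5, m8}, keep only states in Sat with some successor in Z. Already a fixed point.
Sat(EG (¬a ∧ q)) = {m1, m5, m8}
EF (EG (¬a ∧ q)): least fixpoint, start Z0 = {m1, m5, m8}, add states with some successor in Z. Z1 = {m0, m1, m3, m5, m8}; Z2 = {m0, m1, m3, m4, m5, m8}; Z3 = {m0, m1, m3, m4, m5, m6, m8}; fixed.
Sat(EF (EG (¬a ∧ q))) = {m0, m1, m3, m4, m5, m6, m8}

{m0, m1, m3, m4, m5, m6, m8}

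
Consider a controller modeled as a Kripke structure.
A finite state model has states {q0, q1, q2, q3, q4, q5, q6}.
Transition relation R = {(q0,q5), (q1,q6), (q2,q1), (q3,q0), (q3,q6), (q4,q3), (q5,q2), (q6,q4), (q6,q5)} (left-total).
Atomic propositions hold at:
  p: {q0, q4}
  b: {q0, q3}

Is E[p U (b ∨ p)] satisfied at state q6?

Sat(b ∨ p) = {q0, q3, q4}
E[p U (b ∨ p)]: least fixpoint, start Z0 = Sat((b ∨ p)) = {q0, q3, q4}, add states in Sat(p) with some successor in Z. Already a fixed point.
Sat(E[p U (b ∨ p)]) = {q0, q3, q4}
q6 ∉ Sat(E[p U (b ∨ p)]) = {q0, q3, q4}, so the formula does not hold at q6.

No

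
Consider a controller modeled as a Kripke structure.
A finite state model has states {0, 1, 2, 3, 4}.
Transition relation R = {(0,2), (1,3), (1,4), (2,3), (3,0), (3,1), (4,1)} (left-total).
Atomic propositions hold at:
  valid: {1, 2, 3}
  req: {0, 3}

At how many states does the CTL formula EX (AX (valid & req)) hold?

1

Sat(valid & req) = {3}
Sat(AX (valid & req)) = {s : every successor in {3}} = {2}
Sat(EX (AX (valid & req))) = {s : some successor in {2}} = {0}
|Sat(EX (AX (valid & req)))| = |{0}| = 1.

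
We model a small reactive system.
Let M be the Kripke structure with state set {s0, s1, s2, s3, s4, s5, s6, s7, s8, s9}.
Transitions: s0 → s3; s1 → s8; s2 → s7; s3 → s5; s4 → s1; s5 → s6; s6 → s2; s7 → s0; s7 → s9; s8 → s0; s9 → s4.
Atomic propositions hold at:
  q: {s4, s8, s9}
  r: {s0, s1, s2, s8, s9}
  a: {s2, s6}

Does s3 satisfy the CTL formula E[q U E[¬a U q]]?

No

Sat(¬a) = {s0, s1, s3, s4, s5, s7, s8, s9}
E[¬a U q]: least fixpoint, start Z0 = Sat(q) = {s4, s8, s9}, add states in Sat(¬a) with some successor in Z. Z1 = {s1, s4, s7, s8, s9}; fixed.
Sat(E[¬a U q]) = {s1, s4, s7, s8, s9}
E[q U E[¬a U q]]: least fixpoint, start Z0 = Sat(E[¬a U q]) = {s1, s4, s7, s8, s9}, add states in Sat(q) with some successor in Z. Already a fixed point.
Sat(E[q U E[¬a U q]]) = {s1, s4, s7, s8, s9}
s3 ∉ Sat(E[q U E[¬a U q]]) = {s1, s4, s7, s8, s9}, so the formula does not hold at s3.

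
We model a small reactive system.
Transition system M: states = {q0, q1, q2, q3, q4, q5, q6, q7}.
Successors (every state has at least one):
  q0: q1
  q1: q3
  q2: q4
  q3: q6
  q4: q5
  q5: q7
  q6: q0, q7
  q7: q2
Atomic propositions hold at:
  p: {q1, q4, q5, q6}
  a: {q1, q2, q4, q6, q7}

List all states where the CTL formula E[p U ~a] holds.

{q0, q1, q3, q4, q5, q6}

Sat(~a) = {q0, q3, q5}
E[p U ~a]: least fixpoint, start Z0 = Sat(~a) = {q0, q3, q5}, add states in Sat(p) with some successor in Z. Z1 = {q0, q1, q3, q4, q5, q6}; fixed.
Sat(E[p U ~a]) = {q0, q1, q3, q4, q5, q6}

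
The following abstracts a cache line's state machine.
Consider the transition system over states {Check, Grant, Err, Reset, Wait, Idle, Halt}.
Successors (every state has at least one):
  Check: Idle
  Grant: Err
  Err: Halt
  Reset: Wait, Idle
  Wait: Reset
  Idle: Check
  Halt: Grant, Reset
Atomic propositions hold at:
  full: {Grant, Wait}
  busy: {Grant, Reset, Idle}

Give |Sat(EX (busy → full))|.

Sat(busy → full) = {Check, Grant, Err, Wait, Halt}
Sat(EX (busy → full)) = {s : some successor in {Check, Grant, Err, Wait, Halt}} = {Grant, Err, Reset, Idle, Halt}
|Sat(EX (busy → full))| = |{Grant, Err, Reset, Idle, Halt}| = 5.

5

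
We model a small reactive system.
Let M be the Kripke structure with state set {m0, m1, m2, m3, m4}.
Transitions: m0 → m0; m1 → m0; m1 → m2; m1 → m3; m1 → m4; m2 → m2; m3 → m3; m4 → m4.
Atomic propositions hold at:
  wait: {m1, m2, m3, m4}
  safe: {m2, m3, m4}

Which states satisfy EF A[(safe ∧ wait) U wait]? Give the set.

{m1, m2, m3, m4}

Sat(safe ∧ wait) = {m2, m3, m4}
A[(safe ∧ wait) U wait]: least fixpoint, start Z0 = Sat(wait) = {m1, m2, m3, m4}, add states in Sat(safe ∧ wait) with every successor in Z. Already a fixed point.
Sat(A[(safe ∧ wait) U wait]) = {m1, m2, m3, m4}
EF A[(safe ∧ wait) U wait]: least fixpoint, start Z0 = {m1, m2, m3, m4}, add states with some successor in Z. Already a fixed point.
Sat(EF A[(safe ∧ wait) U wait]) = {m1, m2, m3, m4}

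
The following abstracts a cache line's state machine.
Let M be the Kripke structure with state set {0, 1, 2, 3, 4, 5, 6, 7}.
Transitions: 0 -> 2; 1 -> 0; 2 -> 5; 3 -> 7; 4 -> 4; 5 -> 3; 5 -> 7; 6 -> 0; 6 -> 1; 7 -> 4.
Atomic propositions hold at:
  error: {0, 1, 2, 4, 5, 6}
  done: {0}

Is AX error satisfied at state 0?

Yes

Sat(AX error) = {s : every successor in {0, 1, 2, 4, 5, 6}} = {0, 1, 2, 4, 6, 7}
0 ∈ Sat(AX error) = {0, 1, 2, 4, 6, 7}, so the formula holds at 0.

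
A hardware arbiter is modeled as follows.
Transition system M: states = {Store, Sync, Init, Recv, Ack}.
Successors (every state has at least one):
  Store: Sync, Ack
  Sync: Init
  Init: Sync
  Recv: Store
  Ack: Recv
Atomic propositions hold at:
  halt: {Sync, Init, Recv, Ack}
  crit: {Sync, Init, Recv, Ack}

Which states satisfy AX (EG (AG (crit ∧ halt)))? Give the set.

Sat(crit ∧ halt) = {Sync, Init, Recv, Ack}
AG (crit ∧ halt): greatest fixpoint, start Z0 = {Sync, Init, Recv, Ack}, keep only states in Sat with every successor in Z. Z1 = {Sync, Init, Ack}; Z2 = {Sync, Init}; fixed.
Sat(AG (crit ∧ halt)) = {Sync, Init}
EG (AG (crit ∧ halt)): greatest fixpoint, start Z0 = {Sync, Init}, keep only states in Sat with some successor in Z. Already a fixed point.
Sat(EG (AG (crit ∧ halt))) = {Sync, Init}
Sat(AX (EG (AG (crit ∧ halt)))) = {s : every successor in {Sync, Init}} = {Sync, Init}

{Sync, Init}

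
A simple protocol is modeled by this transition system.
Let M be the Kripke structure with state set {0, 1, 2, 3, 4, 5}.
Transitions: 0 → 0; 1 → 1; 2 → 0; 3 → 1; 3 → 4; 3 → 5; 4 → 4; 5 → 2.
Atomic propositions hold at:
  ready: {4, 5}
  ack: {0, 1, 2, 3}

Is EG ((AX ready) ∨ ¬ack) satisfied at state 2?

No

Sat(AX ready) = {s : every successor in {4, 5}} = {4}
Sat(¬ack) = {4, 5}
Sat((AX ready) ∨ ¬ack) = {4, 5}
EG ((AX ready) ∨ ¬ack): greatest fixpoint, start Z0 = {4, 5}, keep only states in Sat with some successor in Z. Z1 = {4}; fixed.
Sat(EG ((AX ready) ∨ ¬ack)) = {4}
2 ∉ Sat(EG ((AX ready) ∨ ¬ack)) = {4}, so the formula does not hold at 2.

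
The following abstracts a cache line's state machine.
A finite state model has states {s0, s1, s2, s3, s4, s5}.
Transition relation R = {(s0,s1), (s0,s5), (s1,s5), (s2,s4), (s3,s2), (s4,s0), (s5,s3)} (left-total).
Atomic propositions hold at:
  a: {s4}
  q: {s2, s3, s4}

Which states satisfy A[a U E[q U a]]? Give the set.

{s2, s3, s4}

E[q U a]: least fixpoint, start Z0 = Sat(a) = {s4}, add states in Sat(q) with some successor in Z. Z1 = {s2, s4}; Z2 = {s2, s3, s4}; fixed.
Sat(E[q U a]) = {s2, s3, s4}
A[a U E[q U a]]: least fixpoint, start Z0 = Sat(E[q U a]) = {s2, s3, s4}, add states in Sat(a) with every successor in Z. Already a fixed point.
Sat(A[a U E[q U a]]) = {s2, s3, s4}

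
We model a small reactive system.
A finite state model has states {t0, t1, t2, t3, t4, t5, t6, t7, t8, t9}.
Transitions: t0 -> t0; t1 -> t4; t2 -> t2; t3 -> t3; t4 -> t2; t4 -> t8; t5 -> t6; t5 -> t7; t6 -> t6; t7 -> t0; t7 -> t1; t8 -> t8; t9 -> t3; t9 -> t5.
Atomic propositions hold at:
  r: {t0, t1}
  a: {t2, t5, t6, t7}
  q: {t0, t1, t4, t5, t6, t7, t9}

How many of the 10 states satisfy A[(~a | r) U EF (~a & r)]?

Sat(~a) = {t0, t1, t3, t4, t8, t9}
Sat(~a | r) = {t0, t1, t3, t4, t8, t9}
Sat(~a & r) = {t0, t1}
EF (~a & r): least fixpoint, start Z0 = {t0, t1}, add states with some successor in Z. Z1 = {t0, t1, t7}; Z2 = {t0, t1, t5, t7}; Z3 = {t0, t1, t5, t7, t9}; fixed.
Sat(EF (~a & r)) = {t0, t1, t5, t7, t9}
A[(~a | r) U EF (~a & r)]: least fixpoint, start Z0 = Sat(EF (~a & r)) = {t0, t1, t5, t7, t9}, add states in Sat(~a | r) with every successor in Z. Already a fixed point.
Sat(A[(~a | r) U EF (~a & r)]) = {t0, t1, t5, t7, t9}
|Sat(A[(~a | r) U EF (~a & r)])| = |{t0, t1, t5, t7, t9}| = 5.

5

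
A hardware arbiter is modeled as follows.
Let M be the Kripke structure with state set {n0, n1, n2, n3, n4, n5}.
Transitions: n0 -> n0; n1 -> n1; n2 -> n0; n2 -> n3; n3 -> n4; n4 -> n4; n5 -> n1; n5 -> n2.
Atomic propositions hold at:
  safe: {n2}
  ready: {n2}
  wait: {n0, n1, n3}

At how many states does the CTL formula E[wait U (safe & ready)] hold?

1

Sat(safe & ready) = {n2}
E[wait U (safe & ready)]: least fixpoint, start Z0 = Sat((safe & ready)) = {n2}, add states in Sat(wait) with some successor in Z. Already a fixed point.
Sat(E[wait U (safe & ready)]) = {n2}
|Sat(E[wait U (safe & ready)])| = |{n2}| = 1.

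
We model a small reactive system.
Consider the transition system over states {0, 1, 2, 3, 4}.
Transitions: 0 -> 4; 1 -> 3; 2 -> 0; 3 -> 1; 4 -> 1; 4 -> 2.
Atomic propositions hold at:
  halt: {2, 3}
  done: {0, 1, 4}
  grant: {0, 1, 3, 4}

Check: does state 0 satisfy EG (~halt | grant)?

Yes

Sat(~halt) = {0, 1, 4}
Sat(~halt | grant) = {0, 1, 3, 4}
EG (~halt | grant): greatest fixpoint, start Z0 = {0, 1, 3, 4}, keep only states in Sat with some successor in Z. Already a fixed point.
Sat(EG (~halt | grant)) = {0, 1, 3, 4}
0 ∈ Sat(EG (~halt | grant)) = {0, 1, 3, 4}, so the formula holds at 0.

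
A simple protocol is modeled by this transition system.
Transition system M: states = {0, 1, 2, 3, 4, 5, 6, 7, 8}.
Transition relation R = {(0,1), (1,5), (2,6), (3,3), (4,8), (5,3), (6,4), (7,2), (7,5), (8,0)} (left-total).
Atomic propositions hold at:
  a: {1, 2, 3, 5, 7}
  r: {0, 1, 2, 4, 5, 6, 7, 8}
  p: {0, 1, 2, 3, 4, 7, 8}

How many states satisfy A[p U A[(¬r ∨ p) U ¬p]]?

Sat(¬r) = {3}
Sat(¬r ∨ p) = {0, 1, 2, 3, 4, 7, 8}
Sat(¬p) = {5, 6}
A[(¬r ∨ p) U ¬p]: least fixpoint, start Z0 = Sat(¬p) = {5, 6}, add states in Sat(¬r ∨ p) with every successor in Z. Z1 = {1, 2, 5, 6}; Z2 = {0, 1, 2, 5, 6, 7}; Z3 = {0, 1, 2, 5, 6, 7, 8}; Z4 = {0, 1, 2, 4, 5, 6, 7, 8}; fixed.
Sat(A[(¬r ∨ p) U ¬p]) = {0, 1, 2, 4, 5, 6, 7, 8}
A[p U A[(¬r ∨ p) U ¬p]]: least fixpoint, start Z0 = Sat(A[(¬r ∨ p) U ¬p]) = {0, 1, 2, 4, 5, 6, 7, 8}, add states in Sat(p) with every successor in Z. Already a fixed point.
Sat(A[p U A[(¬r ∨ p) U ¬p]]) = {0, 1, 2, 4, 5, 6, 7, 8}
|Sat(A[p U A[(¬r ∨ p) U ¬p]])| = |{0, 1, 2, 4, 5, 6, 7, 8}| = 8.

8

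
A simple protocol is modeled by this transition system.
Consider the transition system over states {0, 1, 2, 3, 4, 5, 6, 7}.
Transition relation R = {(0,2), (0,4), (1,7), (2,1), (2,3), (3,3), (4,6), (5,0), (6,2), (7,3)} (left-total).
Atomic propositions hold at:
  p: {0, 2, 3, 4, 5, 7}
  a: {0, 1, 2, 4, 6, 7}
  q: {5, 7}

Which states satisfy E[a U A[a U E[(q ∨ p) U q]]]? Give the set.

Sat(q ∨ p) = {0, 2, 3, 4, 5, 7}
E[(q ∨ p) U q]: least fixpoint, start Z0 = Sat(q) = {5, 7}, add states in Sat(q ∨ p) with some successor in Z. Already a fixed point.
Sat(E[(q ∨ p) U q]) = {5, 7}
A[a U E[(q ∨ p) U q]]: least fixpoint, start Z0 = Sat(E[(q ∨ p) U q]) = {5, 7}, add states in Sat(a) with every successor in Z. Z1 = {1, 5, 7}; fixed.
Sat(A[a U E[(q ∨ p) U q]]) = {1, 5, 7}
E[a U A[a U E[(q ∨ p) U q]]]: least fixpoint, start Z0 = Sat(A[a U E[(q ∨ p) U q]]) = {1, 5, 7}, add states in Sat(a) with some successor in Z. Z1 = {1, 2, 5, 7}; Z2 = {0, 1, 2, 5, 6, 7}; Z3 = {0, 1, 2, 4, 5, 6, 7}; fixed.
Sat(E[a U A[a U E[(q ∨ p) U q]]]) = {0, 1, 2, 4, 5, 6, 7}

{0, 1, 2, 4, 5, 6, 7}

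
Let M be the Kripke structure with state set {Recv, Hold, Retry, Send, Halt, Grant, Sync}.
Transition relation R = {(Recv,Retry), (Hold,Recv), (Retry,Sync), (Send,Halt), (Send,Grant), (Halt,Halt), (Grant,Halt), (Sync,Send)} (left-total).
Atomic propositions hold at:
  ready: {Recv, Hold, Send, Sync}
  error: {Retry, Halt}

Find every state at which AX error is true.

{Recv, Halt, Grant}

Sat(AX error) = {s : every successor in {Retry, Halt}} = {Recv, Halt, Grant}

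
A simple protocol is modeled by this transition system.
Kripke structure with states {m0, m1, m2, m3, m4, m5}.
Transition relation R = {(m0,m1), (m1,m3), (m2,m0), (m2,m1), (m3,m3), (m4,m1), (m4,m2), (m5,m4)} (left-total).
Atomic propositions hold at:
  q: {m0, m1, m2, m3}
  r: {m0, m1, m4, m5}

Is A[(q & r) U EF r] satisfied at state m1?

Sat(q & r) = {m0, m1}
EF r: least fixpoint, start Z0 = {m0, m1, m4, m5}, add states with some successor in Z. Z1 = {m0, m1, m2, m4, m5}; fixed.
Sat(EF r) = {m0, m1, m2, m4, m5}
A[(q & r) U EF r]: least fixpoint, start Z0 = Sat(EF r) = {m0, m1, m2, m4, m5}, add states in Sat(q & r) with every successor in Z. Already a fixed point.
Sat(A[(q & r) U EF r]) = {m0, m1, m2, m4, m5}
m1 ∈ Sat(A[(q & r) U EF r]) = {m0, m1, m2, m4, m5}, so the formula holds at m1.

Yes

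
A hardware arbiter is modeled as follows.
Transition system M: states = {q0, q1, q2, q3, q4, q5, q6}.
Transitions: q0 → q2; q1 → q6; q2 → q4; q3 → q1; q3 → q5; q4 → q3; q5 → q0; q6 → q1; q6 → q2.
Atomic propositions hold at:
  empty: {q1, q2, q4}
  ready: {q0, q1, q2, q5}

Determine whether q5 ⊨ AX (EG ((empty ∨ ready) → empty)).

Sat(empty ∨ ready) = {q0, q1, q2, q4, q5}
Sat((empty ∨ ready) → empty) = {q1, q2, q3, q4, q6}
EG ((empty ∨ ready) → empty): greatest fixpoint, start Z0 = {q1, q2, q3, q4, q6}, keep only states in Sat with some successor in Z. Already a fixed point.
Sat(EG ((empty ∨ ready) → empty)) = {q1, q2, q3, q4, q6}
Sat(AX (EG ((empty ∨ ready) → empty))) = {s : every successor in {q1, q2, q3, q4, q6}} = {q0, q1, q2, q4, q6}
q5 ∉ Sat(AX (EG ((empty ∨ ready) → empty))) = {q0, q1, q2, q4, q6}, so the formula does not hold at q5.

No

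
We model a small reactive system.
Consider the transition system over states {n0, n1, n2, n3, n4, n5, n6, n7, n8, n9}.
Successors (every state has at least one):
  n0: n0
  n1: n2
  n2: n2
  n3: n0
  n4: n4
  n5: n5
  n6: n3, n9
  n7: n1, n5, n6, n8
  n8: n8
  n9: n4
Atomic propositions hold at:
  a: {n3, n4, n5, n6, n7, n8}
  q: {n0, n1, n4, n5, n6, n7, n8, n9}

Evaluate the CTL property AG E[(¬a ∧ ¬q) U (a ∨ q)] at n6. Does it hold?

Yes

Sat(¬a) = {n0, n1, n2, n9}
Sat(¬q) = {n2, n3}
Sat(¬a ∧ ¬q) = {n2}
Sat(a ∨ q) = {n0, n1, n3, n4, n5, n6, n7, n8, n9}
E[(¬a ∧ ¬q) U (a ∨ q)]: least fixpoint, start Z0 = Sat((a ∨ q)) = {n0, n1, n3, n4, n5, n6, n7, n8, n9}, add states in Sat(¬a ∧ ¬q) with some successor in Z. Already a fixed point.
Sat(E[(¬a ∧ ¬q) U (a ∨ q)]) = {n0, n1, n3, n4, n5, n6, n7, n8, n9}
AG E[(¬a ∧ ¬q) U (a ∨ q)]: greatest fixpoint, start Z0 = {n0, n1, n3, n4, n5, n6, n7, n8, n9}, keep only states in Sat with every successor in Z. Z1 = {n0, n3, n4, n5, n6, n7, n8, n9}; Z2 = {n0, n3, n4, n5, n6, n8, n9}; fixed.
Sat(AG E[(¬a ∧ ¬q) U (a ∨ q)]) = {n0, n3, n4, n5, n6, n8, n9}
n6 ∈ Sat(AG E[(¬a ∧ ¬q) U (a ∨ q)]) = {n0, n3, n4, n5, n6, n8, n9}, so the formula holds at n6.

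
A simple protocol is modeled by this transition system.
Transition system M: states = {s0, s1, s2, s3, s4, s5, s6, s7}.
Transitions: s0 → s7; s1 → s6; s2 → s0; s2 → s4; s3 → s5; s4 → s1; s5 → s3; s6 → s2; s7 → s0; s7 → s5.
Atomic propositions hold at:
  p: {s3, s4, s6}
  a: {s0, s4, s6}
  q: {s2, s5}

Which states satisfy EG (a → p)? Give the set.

Sat(a → p) = {s1, s2, s3, s4, s5, s6, s7}
EG (a → p): greatest fixpoint, start Z0 = {s1, s2, s3, s4, s5, s6, s7}, keep only states in Sat with some successor in Z. Already a fixed point.
Sat(EG (a → p)) = {s1, s2, s3, s4, s5, s6, s7}

{s1, s2, s3, s4, s5, s6, s7}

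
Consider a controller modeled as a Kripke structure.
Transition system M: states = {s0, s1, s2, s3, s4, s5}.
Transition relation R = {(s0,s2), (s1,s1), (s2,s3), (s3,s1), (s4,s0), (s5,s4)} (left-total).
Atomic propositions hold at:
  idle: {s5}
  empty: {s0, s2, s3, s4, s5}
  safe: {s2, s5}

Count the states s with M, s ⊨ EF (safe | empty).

5

Sat(safe | empty) = {s0, s2, s3, s4, s5}
EF (safe | empty): least fixpoint, start Z0 = {s0, s2, s3, s4, s5}, add states with some successor in Z. Already a fixed point.
Sat(EF (safe | empty)) = {s0, s2, s3, s4, s5}
|Sat(EF (safe | empty))| = |{s0, s2, s3, s4, s5}| = 5.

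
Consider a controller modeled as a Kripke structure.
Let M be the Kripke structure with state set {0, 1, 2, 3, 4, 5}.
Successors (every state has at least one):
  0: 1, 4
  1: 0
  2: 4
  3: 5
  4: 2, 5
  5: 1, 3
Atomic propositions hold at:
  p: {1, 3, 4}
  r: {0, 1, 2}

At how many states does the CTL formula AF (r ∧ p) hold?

1

Sat(r ∧ p) = {1}
AF (r ∧ p): least fixpoint, start Z0 = {1}, add states with every successor in Z. Already a fixed point.
Sat(AF (r ∧ p)) = {1}
|Sat(AF (r ∧ p))| = |{1}| = 1.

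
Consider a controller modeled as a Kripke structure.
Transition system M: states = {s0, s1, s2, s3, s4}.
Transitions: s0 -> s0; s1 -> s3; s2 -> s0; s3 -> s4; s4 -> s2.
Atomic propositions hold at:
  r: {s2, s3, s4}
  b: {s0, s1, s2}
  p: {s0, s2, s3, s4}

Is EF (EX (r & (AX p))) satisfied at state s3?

Yes

Sat(AX p) = {s : every successor in {s0, s2, s3, s4}} = {s0, s1, s2, s3, s4}
Sat(r & (AX p)) = {s2, s3, s4}
Sat(EX (r & (AX p))) = {s : some successor in {s2, s3, s4}} = {s1, s3, s4}
EF (EX (r & (AX p))): least fixpoint, start Z0 = {s1, s3, s4}, add states with some successor in Z. Already a fixed point.
Sat(EF (EX (r & (AX p)))) = {s1, s3, s4}
s3 ∈ Sat(EF (EX (r & (AX p)))) = {s1, s3, s4}, so the formula holds at s3.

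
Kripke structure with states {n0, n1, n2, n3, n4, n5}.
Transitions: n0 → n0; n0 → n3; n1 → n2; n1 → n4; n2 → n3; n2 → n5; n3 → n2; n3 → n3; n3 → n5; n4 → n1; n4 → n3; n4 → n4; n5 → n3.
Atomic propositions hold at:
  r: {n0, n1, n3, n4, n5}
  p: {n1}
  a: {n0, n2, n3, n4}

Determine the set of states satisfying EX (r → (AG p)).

{n1, n3}

AG p: greatest fixpoint, start Z0 = {n1}, keep only states in Sat with every successor in Z. Z1 = ∅; fixed.
Sat(AG p) = ∅
Sat(r → (AG p)) = {n2}
Sat(EX (r → (AG p))) = {s : some successor in {n2}} = {n1, n3}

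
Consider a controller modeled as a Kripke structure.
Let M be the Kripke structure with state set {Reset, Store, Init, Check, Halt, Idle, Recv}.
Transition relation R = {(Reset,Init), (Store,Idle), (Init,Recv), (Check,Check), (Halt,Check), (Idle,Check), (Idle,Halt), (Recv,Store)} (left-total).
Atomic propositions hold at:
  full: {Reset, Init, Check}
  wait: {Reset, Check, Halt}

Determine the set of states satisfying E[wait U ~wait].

Sat(~wait) = {Store, Init, Idle, Recv}
E[wait U ~wait]: least fixpoint, start Z0 = Sat(~wait) = {Store, Init, Idle, Recv}, add states in Sat(wait) with some successor in Z. Z1 = {Reset, Store, Init, Idle, Recv}; fixed.
Sat(E[wait U ~wait]) = {Reset, Store, Init, Idle, Recv}

{Reset, Store, Init, Idle, Recv}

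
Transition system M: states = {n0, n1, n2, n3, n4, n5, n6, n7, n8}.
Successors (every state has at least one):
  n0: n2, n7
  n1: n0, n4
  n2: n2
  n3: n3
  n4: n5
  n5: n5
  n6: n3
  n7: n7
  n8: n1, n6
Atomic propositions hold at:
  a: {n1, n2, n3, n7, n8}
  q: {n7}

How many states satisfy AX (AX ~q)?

6

Sat(~q) = {n0, n1, n2, n3, n4, n5, n6, n8}
Sat(AX ~q) = {s : every successor in {n0, n1, n2, n3, n4, n5, n6, n8}} = {n1, n2, n3, n4, n5, n6, n8}
Sat(AX (AX ~q)) = {s : every successor in {n1, n2, n3, n4, n5, n6, n8}} = {n2, n3, n4, n5, n6, n8}
|Sat(AX (AX ~q))| = |{n2, n3, n4, n5, n6, n8}| = 6.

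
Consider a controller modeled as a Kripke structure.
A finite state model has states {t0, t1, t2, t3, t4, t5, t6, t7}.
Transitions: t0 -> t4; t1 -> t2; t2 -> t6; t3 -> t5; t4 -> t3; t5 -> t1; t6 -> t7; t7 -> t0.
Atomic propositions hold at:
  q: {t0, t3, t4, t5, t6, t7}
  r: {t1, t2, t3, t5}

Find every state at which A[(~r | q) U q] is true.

Sat(~r) = {t0, t4, t6, t7}
Sat(~r | q) = {t0, t3, t4, t5, t6, t7}
A[(~r | q) U q]: least fixpoint, start Z0 = Sat(q) = {t0, t3, t4, t5, t6, t7}, add states in Sat(~r | q) with every successor in Z. Already a fixed point.
Sat(A[(~r | q) U q]) = {t0, t3, t4, t5, t6, t7}

{t0, t3, t4, t5, t6, t7}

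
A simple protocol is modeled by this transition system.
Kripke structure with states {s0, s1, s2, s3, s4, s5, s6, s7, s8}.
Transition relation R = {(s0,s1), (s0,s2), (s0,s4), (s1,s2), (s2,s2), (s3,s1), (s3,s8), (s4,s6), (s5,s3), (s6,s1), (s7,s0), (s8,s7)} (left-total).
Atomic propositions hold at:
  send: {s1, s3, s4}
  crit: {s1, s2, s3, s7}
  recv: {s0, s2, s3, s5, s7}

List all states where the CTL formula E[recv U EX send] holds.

{s0, s3, s5, s6, s7}

Sat(EX send) = {s : some successor in {s1, s3, s4}} = {s0, s3, s5, s6}
E[recv U EX send]: least fixpoint, start Z0 = Sat(EX send) = {s0, s3, s5, s6}, add states in Sat(recv) with some successor in Z. Z1 = {s0, s3, s5, s6, s7}; fixed.
Sat(E[recv U EX send]) = {s0, s3, s5, s6, s7}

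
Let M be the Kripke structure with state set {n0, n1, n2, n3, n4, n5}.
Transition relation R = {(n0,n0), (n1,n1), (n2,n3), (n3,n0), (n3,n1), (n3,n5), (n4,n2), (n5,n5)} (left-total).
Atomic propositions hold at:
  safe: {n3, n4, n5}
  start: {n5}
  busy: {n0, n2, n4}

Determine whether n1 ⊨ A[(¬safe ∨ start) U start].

Sat(¬safe) = {n0, n1, n2}
Sat(¬safe ∨ start) = {n0, n1, n2, n5}
A[(¬safe ∨ start) U start]: least fixpoint, start Z0 = Sat(start) = {n5}, add states in Sat(¬safe ∨ start) with every successor in Z. Already a fixed point.
Sat(A[(¬safe ∨ start) U start]) = {n5}
n1 ∉ Sat(A[(¬safe ∨ start) U start]) = {n5}, so the formula does not hold at n1.

No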